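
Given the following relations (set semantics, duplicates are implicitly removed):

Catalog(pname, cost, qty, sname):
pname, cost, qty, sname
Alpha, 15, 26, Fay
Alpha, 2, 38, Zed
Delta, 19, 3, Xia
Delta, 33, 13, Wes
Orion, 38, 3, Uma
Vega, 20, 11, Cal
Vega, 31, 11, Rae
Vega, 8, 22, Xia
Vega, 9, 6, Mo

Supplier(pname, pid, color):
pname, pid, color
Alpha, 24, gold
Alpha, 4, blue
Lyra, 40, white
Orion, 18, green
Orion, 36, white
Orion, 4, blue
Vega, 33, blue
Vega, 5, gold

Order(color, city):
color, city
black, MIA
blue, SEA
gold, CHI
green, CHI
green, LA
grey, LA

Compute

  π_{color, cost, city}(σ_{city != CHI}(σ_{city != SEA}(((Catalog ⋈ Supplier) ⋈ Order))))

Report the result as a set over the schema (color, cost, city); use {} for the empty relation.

{(green, 38, LA)}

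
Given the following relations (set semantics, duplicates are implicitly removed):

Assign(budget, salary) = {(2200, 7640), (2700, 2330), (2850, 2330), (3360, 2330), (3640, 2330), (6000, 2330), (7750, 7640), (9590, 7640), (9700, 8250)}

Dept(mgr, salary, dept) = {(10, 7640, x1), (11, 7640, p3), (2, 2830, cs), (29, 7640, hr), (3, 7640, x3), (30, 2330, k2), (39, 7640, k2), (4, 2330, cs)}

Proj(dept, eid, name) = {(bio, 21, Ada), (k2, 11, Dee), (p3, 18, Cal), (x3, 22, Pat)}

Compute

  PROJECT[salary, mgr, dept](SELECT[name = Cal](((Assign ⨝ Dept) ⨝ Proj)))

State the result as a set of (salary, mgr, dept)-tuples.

Natural join on salary: {(2200, 7640, 10, x1), (2200, 7640, 11, p3), (2200, 7640, 29, hr), (2200, 7640, 3, x3), (2200, 7640, 39, k2), (2700, 2330, 30, k2), (2700, 2330, 4, cs), (2850, 2330, 30, k2), (2850, 2330, 4, cs), (3360, 2330, 30, k2), (3360, 2330, 4, cs), (3640, 2330, 30, k2), (3640, 2330, 4, cs), (6000, 2330, 30, k2), (6000, 2330, 4, cs), (7750, 7640, 10, x1), (7750, 7640, 11, p3), (7750, 7640, 29, hr), (7750, 7640, 3, x3), (7750, 7640, 39, k2), (9590, 7640, 10, x1), (9590, 7640, 11, p3), (9590, 7640, 29, hr), (9590, 7640, 3, x3), (9590, 7640, 39, k2)}
Natural join on dept: {(2200, 7640, 11, p3, 18, Cal), (2200, 7640, 3, x3, 22, Pat), (2200, 7640, 39, k2, 11, Dee), (2700, 2330, 30, k2, 11, Dee), (2850, 2330, 30, k2, 11, Dee), (3360, 2330, 30, k2, 11, Dee), (3640, 2330, 30, k2, 11, Dee), (6000, 2330, 30, k2, 11, Dee), (7750, 7640, 11, p3, 18, Cal), (7750, 7640, 3, x3, 22, Pat), (7750, 7640, 39, k2, 11, Dee), (9590, 7640, 11, p3, 18, Cal), (9590, 7640, 3, x3, 22, Pat), (9590, 7640, 39, k2, 11, Dee)}
σ[name = Cal]: keep tuples satisfying name = Cal → {(2200, 7640, 11, p3, 18, Cal), (7750, 7640, 11, p3, 18, Cal), (9590, 7640, 11, p3, 18, Cal)}
π_{salary, mgr, dept} gives {(7640, 11, p3)} (2 duplicate(s) eliminated).

{(7640, 11, p3)}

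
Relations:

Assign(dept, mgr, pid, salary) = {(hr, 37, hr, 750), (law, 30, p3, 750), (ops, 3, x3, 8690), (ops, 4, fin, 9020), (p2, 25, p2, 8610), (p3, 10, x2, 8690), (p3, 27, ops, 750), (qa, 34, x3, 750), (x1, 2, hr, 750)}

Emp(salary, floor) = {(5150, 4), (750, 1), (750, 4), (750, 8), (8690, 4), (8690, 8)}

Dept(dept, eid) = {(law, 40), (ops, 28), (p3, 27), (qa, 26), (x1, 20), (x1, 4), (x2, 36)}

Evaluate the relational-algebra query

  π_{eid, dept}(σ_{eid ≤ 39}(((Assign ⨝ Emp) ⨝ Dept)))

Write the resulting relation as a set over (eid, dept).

{(20, x1), (26, qa), (27, p3), (28, ops), (4, x1)}

Assign ⋈ Emp (natural join on salary): {(hr, 37, hr, 750, 1), (hr, 37, hr, 750, 4), (hr, 37, hr, 750, 8), (law, 30, p3, 750, 1), (law, 30, p3, 750, 4), (law, 30, p3, 750, 8), (ops, 3, x3, 8690, 4), (ops, 3, x3, 8690, 8), (p3, 10, x2, 8690, 4), (p3, 10, x2, 8690, 8), (p3, 27, ops, 750, 1), (p3, 27, ops, 750, 4), (p3, 27, ops, 750, 8), (qa, 34, x3, 750, 1), (qa, 34, x3, 750, 4), (qa, 34, x3, 750, 8), (x1, 2, hr, 750, 1), (x1, 2, hr, 750, 4), (x1, 2, hr, 750, 8)}
(Assign ⨝ Emp) ⋈ Dept (natural join on dept): {(law, 30, p3, 750, 1, 40), (law, 30, p3, 750, 4, 40), (law, 30, p3, 750, 8, 40), (ops, 3, x3, 8690, 4, 28), (ops, 3, x3, 8690, 8, 28), (p3, 10, x2, 8690, 4, 27), (p3, 10, x2, 8690, 8, 27), (p3, 27, ops, 750, 1, 27), (p3, 27, ops, 750, 4, 27), (p3, 27, ops, 750, 8, 27), (qa, 34, x3, 750, 1, 26), (qa, 34, x3, 750, 4, 26), (qa, 34, x3, 750, 8, 26), (x1, 2, hr, 750, 1, 20), (x1, 2, hr, 750, 1, 4), (x1, 2, hr, 750, 4, 20), (x1, 2, hr, 750, 4, 4), (x1, 2, hr, 750, 8, 20), (x1, 2, hr, 750, 8, 4)}
Apply σ_{eid ≤ 39}; surviving tuples: {(ops, 3, x3, 8690, 4, 28), (ops, 3, x3, 8690, 8, 28), (p3, 10, x2, 8690, 4, 27), (p3, 10, x2, 8690, 8, 27), (p3, 27, ops, 750, 1, 27), (p3, 27, ops, 750, 4, 27), (p3, 27, ops, 750, 8, 27), (qa, 34, x3, 750, 1, 26), (qa, 34, x3, 750, 4, 26), (qa, 34, x3, 750, 8, 26), (x1, 2, hr, 750, 1, 20), (x1, 2, hr, 750, 1, 4), (x1, 2, hr, 750, 4, 20), (x1, 2, hr, 750, 4, 4), (x1, 2, hr, 750, 8, 20), (x1, 2, hr, 750, 8, 4)}
Keep only column(s) eid, dept (11 duplicate(s) eliminated): {(20, x1), (26, qa), (27, p3), (28, ops), (4, x1)}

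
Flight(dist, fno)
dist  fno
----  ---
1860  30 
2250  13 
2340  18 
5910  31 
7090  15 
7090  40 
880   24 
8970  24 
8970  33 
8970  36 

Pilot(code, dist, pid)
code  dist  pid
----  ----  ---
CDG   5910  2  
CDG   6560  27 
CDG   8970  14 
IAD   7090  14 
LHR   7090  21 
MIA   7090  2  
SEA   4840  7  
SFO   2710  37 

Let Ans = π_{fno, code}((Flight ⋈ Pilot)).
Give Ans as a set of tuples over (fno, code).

Joining Flight and Pilot on dist yields {(5910, 31, CDG, 2), (7090, 15, IAD, 14), (7090, 15, LHR, 21), (7090, 15, MIA, 2), (7090, 40, IAD, 14), (7090, 40, LHR, 21), (7090, 40, MIA, 2), (8970, 24, CDG, 14), (8970, 33, CDG, 14), (8970, 36, CDG, 14)}.
Keep only column(s) fno, code: {(15, IAD), (15, LHR), (15, MIA), (24, CDG), (31, CDG), (33, CDG), (36, CDG), (40, IAD), (40, LHR), (40, MIA)}

{(15, IAD), (15, LHR), (15, MIA), (24, CDG), (31, CDG), (33, CDG), (36, CDG), (40, IAD), (40, LHR), (40, MIA)}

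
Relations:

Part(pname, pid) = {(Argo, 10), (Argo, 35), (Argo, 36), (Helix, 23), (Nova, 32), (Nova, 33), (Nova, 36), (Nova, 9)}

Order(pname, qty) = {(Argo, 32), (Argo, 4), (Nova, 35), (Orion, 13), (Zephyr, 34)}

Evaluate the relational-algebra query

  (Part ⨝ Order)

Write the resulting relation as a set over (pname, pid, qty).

{(Argo, 10, 32), (Argo, 10, 4), (Argo, 35, 32), (Argo, 35, 4), (Argo, 36, 32), (Argo, 36, 4), (Nova, 32, 35), (Nova, 33, 35), (Nova, 36, 35), (Nova, 9, 35)}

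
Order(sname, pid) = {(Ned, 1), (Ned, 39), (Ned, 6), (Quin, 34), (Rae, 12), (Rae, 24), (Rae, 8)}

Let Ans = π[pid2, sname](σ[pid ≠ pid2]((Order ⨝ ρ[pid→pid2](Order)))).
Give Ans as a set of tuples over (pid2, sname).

{(1, Ned), (12, Rae), (24, Rae), (39, Ned), (6, Ned), (8, Rae)}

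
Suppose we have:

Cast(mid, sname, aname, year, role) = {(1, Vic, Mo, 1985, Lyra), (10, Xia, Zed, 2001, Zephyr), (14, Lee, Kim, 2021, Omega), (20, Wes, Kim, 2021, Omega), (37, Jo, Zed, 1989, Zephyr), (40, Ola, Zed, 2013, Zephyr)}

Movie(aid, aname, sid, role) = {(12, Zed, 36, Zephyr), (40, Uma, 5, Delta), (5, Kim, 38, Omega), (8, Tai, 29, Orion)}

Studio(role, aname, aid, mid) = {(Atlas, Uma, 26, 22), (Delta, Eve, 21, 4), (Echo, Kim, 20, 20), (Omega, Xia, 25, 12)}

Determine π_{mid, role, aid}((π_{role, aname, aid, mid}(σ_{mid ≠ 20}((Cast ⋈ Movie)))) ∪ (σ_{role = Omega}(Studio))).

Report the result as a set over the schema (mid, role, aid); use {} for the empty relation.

Natural join on aname, role: {(10, Xia, Zed, 2001, Zephyr, 12, 36), (14, Lee, Kim, 2021, Omega, 5, 38), (20, Wes, Kim, 2021, Omega, 5, 38), (37, Jo, Zed, 1989, Zephyr, 12, 36), (40, Ola, Zed, 2013, Zephyr, 12, 36)}
Apply σ_{mid ≠ 20}; surviving tuples: {(10, Xia, Zed, 2001, Zephyr, 12, 36), (14, Lee, Kim, 2021, Omega, 5, 38), (37, Jo, Zed, 1989, Zephyr, 12, 36), (40, Ola, Zed, 2013, Zephyr, 12, 36)}
π_{role, aname, aid, mid} gives {(Omega, Kim, 5, 14), (Zephyr, Zed, 12, 10), (Zephyr, Zed, 12, 37), (Zephyr, Zed, 12, 40)}.
Apply σ_{role = Omega}; surviving tuples: {(Omega, Xia, 25, 12)}
Set union of the two operands is {(Omega, Kim, 5, 14), (Omega, Xia, 25, 12), (Zephyr, Zed, 12, 10), (Zephyr, Zed, 12, 37), (Zephyr, Zed, 12, 40)}.
π_{mid, role, aid} gives {(10, Zephyr, 12), (12, Omega, 25), (14, Omega, 5), (37, Zephyr, 12), (40, Zephyr, 12)}.

{(10, Zephyr, 12), (12, Omega, 25), (14, Omega, 5), (37, Zephyr, 12), (40, Zephyr, 12)}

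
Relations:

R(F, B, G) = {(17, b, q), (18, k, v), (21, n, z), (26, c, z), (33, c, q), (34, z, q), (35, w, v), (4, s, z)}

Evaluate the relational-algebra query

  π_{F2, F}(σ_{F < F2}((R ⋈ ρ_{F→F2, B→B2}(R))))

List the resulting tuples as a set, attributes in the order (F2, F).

ρ[F→F2, B→B2]: schema becomes (F2, B2, G); tuples unchanged.
Joining R and ρ_{F→F2, B→B2}(R) on G yields {(17, b, q, 17, b), (17, b, q, 33, c), (17, b, q, 34, z), (18, k, v, 18, k), (18, k, v, 35, w), (21, n, z, 21, n), (21, n, z, 26, c), (21, n, z, 4, s), (26, c, z, 21, n), (26, c, z, 26, c), (26, c, z, 4, s), (33, c, q, 17, b), (33, c, q, 33, c), (33, c, q, 34, z), (34, z, q, 17, b), (34, z, q, 33, c), (34, z, q, 34, z), (35, w, v, 18, k), (35, w, v, 35, w), (4, s, z, 21, n), (4, s, z, 26, c), (4, s, z, 4, s)}.
Selection F < F2: {(17, b, q, 33, c), (17, b, q, 34, z), (18, k, v, 35, w), (21, n, z, 26, c), (33, c, q, 34, z), (4, s, z, 21, n), (4, s, z, 26, c)}
Projecting to F2, F: {(21, 4), (26, 21), (26, 4), (33, 17), (34, 17), (34, 33), (35, 18)}

{(21, 4), (26, 21), (26, 4), (33, 17), (34, 17), (34, 33), (35, 18)}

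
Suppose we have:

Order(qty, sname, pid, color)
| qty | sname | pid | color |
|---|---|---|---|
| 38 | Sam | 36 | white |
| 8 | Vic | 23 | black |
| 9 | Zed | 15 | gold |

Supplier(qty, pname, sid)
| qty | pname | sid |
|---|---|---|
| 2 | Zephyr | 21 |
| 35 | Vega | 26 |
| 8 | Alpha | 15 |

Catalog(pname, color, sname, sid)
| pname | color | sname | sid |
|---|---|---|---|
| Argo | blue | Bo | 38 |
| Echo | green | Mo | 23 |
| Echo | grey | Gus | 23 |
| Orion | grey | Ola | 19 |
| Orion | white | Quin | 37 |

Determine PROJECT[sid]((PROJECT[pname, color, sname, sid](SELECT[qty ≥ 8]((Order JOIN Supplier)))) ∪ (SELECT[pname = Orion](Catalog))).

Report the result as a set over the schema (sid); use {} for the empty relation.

Natural join on qty: {(8, Vic, 23, black, Alpha, 15)}
Apply σ_{qty ≥ 8}; surviving tuples: {(8, Vic, 23, black, Alpha, 15)}
Projecting to pname, color, sname, sid: {(Alpha, black, Vic, 15)}
Apply σ_{pname = Orion}; surviving tuples: {(Orion, grey, Ola, 19), (Orion, white, Quin, 37)}
Set union of the two operands is {(Alpha, black, Vic, 15), (Orion, grey, Ola, 19), (Orion, white, Quin, 37)}.
Projecting to sid: {15, 19, 37}

{15, 19, 37}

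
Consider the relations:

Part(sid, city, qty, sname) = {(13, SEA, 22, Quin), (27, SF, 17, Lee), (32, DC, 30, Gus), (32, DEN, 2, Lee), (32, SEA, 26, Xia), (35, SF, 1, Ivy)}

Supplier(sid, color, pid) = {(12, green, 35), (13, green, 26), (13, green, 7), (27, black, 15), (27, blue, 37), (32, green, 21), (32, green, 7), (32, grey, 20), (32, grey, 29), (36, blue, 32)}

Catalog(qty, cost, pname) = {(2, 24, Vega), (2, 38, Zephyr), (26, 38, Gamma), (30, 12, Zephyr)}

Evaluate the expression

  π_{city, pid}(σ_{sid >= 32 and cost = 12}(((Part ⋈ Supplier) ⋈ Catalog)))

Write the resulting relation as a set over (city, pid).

{(DC, 20), (DC, 21), (DC, 29), (DC, 7)}

Joining Part and Supplier on sid yields {(13, SEA, 22, Quin, green, 26), (13, SEA, 22, Quin, green, 7), (27, SF, 17, Lee, black, 15), (27, SF, 17, Lee, blue, 37), (32, DC, 30, Gus, green, 21), (32, DC, 30, Gus, green, 7), (32, DC, 30, Gus, grey, 20), (32, DC, 30, Gus, grey, 29), (32, DEN, 2, Lee, green, 21), (32, DEN, 2, Lee, green, 7), (32, DEN, 2, Lee, grey, 20), (32, DEN, 2, Lee, grey, 29), (32, SEA, 26, Xia, green, 21), (32, SEA, 26, Xia, green, 7), (32, SEA, 26, Xia, grey, 20), (32, SEA, 26, Xia, grey, 29)}.
Joining (Part ⋈ Supplier) and Catalog on qty yields {(32, DC, 30, Gus, green, 21, 12, Zephyr), (32, DC, 30, Gus, green, 7, 12, Zephyr), (32, DC, 30, Gus, grey, 20, 12, Zephyr), (32, DC, 30, Gus, grey, 29, 12, Zephyr), (32, DEN, 2, Lee, green, 21, 24, Vega), (32, DEN, 2, Lee, green, 21, 38, Zephyr), (32, DEN, 2, Lee, green, 7, 24, Vega), (32, DEN, 2, Lee, green, 7, 38, Zephyr), (32, DEN, 2, Lee, grey, 20, 24, Vega), (32, DEN, 2, Lee, grey, 20, 38, Zephyr), (32, DEN, 2, Lee, grey, 29, 24, Vega), (32, DEN, 2, Lee, grey, 29, 38, Zephyr), (32, SEA, 26, Xia, green, 21, 38, Gamma), (32, SEA, 26, Xia, green, 7, 38, Gamma), (32, SEA, 26, Xia, grey, 20, 38, Gamma), (32, SEA, 26, Xia, grey, 29, 38, Gamma)}.
σ[sid >= 32 and cost = 12]: keep tuples satisfying sid >= 32 and cost = 12 → {(32, DC, 30, Gus, green, 21, 12, Zephyr), (32, DC, 30, Gus, green, 7, 12, Zephyr), (32, DC, 30, Gus, grey, 20, 12, Zephyr), (32, DC, 30, Gus, grey, 29, 12, Zephyr)}
π_{city, pid} gives {(DC, 20), (DC, 21), (DC, 29), (DC, 7)}.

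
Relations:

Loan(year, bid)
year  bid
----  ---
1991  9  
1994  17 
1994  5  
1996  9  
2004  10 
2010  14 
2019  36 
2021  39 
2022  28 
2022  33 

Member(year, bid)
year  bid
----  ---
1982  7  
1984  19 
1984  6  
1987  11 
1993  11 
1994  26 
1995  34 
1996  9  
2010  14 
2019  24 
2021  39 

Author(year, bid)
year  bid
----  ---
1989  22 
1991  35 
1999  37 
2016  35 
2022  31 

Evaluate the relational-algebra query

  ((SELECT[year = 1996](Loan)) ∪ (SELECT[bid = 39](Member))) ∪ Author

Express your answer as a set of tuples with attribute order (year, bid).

σ[year = 1996]: keep tuples satisfying year = 1996 → {(1996, 9)}
σ[bid = 39]: keep tuples satisfying bid = 39 → {(2021, 39)}
Set union of the two operands is {(1996, 9), (2021, 39)}.
Set union of the two operands is {(1989, 22), (1991, 35), (1996, 9), (1999, 37), (2016, 35), (2021, 39), (2022, 31)}.

{(1989, 22), (1991, 35), (1996, 9), (1999, 37), (2016, 35), (2021, 39), (2022, 31)}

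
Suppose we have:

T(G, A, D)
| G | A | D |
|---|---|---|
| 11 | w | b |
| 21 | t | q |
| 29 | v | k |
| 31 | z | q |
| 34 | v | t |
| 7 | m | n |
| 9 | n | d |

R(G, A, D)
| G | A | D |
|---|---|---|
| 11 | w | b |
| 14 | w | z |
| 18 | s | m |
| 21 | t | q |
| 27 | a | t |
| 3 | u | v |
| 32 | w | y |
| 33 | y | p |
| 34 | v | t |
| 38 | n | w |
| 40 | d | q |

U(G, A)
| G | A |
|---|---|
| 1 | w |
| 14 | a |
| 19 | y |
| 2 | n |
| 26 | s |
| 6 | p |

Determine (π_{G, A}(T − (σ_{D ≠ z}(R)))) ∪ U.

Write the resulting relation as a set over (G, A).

Apply σ_{D ≠ z}; surviving tuples: {(11, w, b), (18, s, m), (21, t, q), (27, a, t), (3, u, v), (32, w, y), (33, y, p), (34, v, t), (38, n, w), (40, d, q)}
Difference: {(11, w, b), (21, t, q), (29, v, k), (31, z, q), (34, v, t), (7, m, n), (9, n, d)} with {(11, w, b), (18, s, m), (21, t, q), (27, a, t), (3, u, v), (32, w, y), (33, y, p), (34, v, t), (38, n, w), (40, d, q)} → {(29, v, k), (31, z, q), (7, m, n), (9, n, d)}
π[G, A]: project onto (G, A) → {(29, v), (31, z), (7, m), (9, n)}
Union: {(29, v), (31, z), (7, m), (9, n)} with {(1, w), (14, a), (19, y), (2, n), (26, s), (6, p)} → {(1, w), (14, a), (19, y), (2, n), (26, s), (29, v), (31, z), (6, p), (7, m), (9, n)}

{(1, w), (14, a), (19, y), (2, n), (26, s), (29, v), (31, z), (6, p), (7, m), (9, n)}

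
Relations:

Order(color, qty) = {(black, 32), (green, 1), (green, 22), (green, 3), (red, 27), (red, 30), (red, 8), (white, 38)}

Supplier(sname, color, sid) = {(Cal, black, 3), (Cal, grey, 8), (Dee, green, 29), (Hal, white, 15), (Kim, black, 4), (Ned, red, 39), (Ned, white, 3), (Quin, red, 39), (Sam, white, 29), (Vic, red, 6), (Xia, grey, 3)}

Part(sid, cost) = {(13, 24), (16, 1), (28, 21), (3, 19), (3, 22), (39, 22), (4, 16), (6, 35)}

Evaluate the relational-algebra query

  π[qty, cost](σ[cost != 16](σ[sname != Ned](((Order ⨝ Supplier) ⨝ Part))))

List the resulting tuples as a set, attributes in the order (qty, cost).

{(27, 22), (27, 35), (30, 22), (30, 35), (32, 19), (32, 22), (8, 22), (8, 35)}

Order ⋈ Supplier (natural join on color): {(black, 32, Cal, 3), (black, 32, Kim, 4), (green, 1, Dee, 29), (green, 22, Dee, 29), (green, 3, Dee, 29), (red, 27, Ned, 39), (red, 27, Quin, 39), (red, 27, Vic, 6), (red, 30, Ned, 39), (red, 30, Quin, 39), (red, 30, Vic, 6), (red, 8, Ned, 39), (red, 8, Quin, 39), (red, 8, Vic, 6), (white, 38, Hal, 15), (white, 38, Ned, 3), (white, 38, Sam, 29)}
(Order ⨝ Supplier) ⋈ Part (natural join on sid): {(black, 32, Cal, 3, 19), (black, 32, Cal, 3, 22), (black, 32, Kim, 4, 16), (red, 27, Ned, 39, 22), (red, 27, Quin, 39, 22), (red, 27, Vic, 6, 35), (red, 30, Ned, 39, 22), (red, 30, Quin, 39, 22), (red, 30, Vic, 6, 35), (red, 8, Ned, 39, 22), (red, 8, Quin, 39, 22), (red, 8, Vic, 6, 35), (white, 38, Ned, 3, 19), (white, 38, Ned, 3, 22)}
Selection sname != Ned: {(black, 32, Cal, 3, 19), (black, 32, Cal, 3, 22), (black, 32, Kim, 4, 16), (red, 27, Quin, 39, 22), (red, 27, Vic, 6, 35), (red, 30, Quin, 39, 22), (red, 30, Vic, 6, 35), (red, 8, Quin, 39, 22), (red, 8, Vic, 6, 35)}
Selection cost != 16: {(black, 32, Cal, 3, 19), (black, 32, Cal, 3, 22), (red, 27, Quin, 39, 22), (red, 27, Vic, 6, 35), (red, 30, Quin, 39, 22), (red, 30, Vic, 6, 35), (red, 8, Quin, 39, 22), (red, 8, Vic, 6, 35)}
Keep only column(s) qty, cost: {(27, 22), (27, 35), (30, 22), (30, 35), (32, 19), (32, 22), (8, 22), (8, 35)}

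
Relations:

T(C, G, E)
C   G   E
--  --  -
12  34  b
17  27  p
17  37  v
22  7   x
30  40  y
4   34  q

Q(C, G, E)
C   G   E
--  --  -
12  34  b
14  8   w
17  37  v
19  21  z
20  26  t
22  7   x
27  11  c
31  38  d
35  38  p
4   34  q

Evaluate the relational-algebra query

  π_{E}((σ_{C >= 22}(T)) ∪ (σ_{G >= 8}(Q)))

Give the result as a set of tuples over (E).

{b, c, d, p, q, t, v, w, x, y, z}

Apply σ_{C >= 22}; surviving tuples: {(22, 7, x), (30, 40, y)}
Apply σ_{G >= 8}; surviving tuples: {(12, 34, b), (14, 8, w), (17, 37, v), (19, 21, z), (20, 26, t), (27, 11, c), (31, 38, d), (35, 38, p), (4, 34, q)}
Union: {(22, 7, x), (30, 40, y)} with {(12, 34, b), (14, 8, w), (17, 37, v), (19, 21, z), (20, 26, t), (27, 11, c), (31, 38, d), (35, 38, p), (4, 34, q)} → {(12, 34, b), (14, 8, w), (17, 37, v), (19, 21, z), (20, 26, t), (22, 7, x), (27, 11, c), (30, 40, y), (31, 38, d), (35, 38, p), (4, 34, q)}
Projecting to E: {b, c, d, p, q, t, v, w, x, y, z}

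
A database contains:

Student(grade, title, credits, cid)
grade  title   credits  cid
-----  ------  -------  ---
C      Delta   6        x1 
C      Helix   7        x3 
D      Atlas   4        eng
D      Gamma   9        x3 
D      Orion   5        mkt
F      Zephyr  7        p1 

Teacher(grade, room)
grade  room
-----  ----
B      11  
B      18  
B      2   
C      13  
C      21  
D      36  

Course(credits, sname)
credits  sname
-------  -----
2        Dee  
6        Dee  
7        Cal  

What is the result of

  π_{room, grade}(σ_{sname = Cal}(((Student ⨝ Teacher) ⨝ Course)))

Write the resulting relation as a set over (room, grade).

Natural join on grade: {(C, Delta, 6, x1, 13), (C, Delta, 6, x1, 21), (C, Helix, 7, x3, 13), (C, Helix, 7, x3, 21), (D, Atlas, 4, eng, 36), (D, Gamma, 9, x3, 36), (D, Orion, 5, mkt, 36)}
Natural join on credits: {(C, Delta, 6, x1, 13, Dee), (C, Delta, 6, x1, 21, Dee), (C, Helix, 7, x3, 13, Cal), (C, Helix, 7, x3, 21, Cal)}
Apply σ_{sname = Cal}; surviving tuples: {(C, Helix, 7, x3, 13, Cal), (C, Helix, 7, x3, 21, Cal)}
π_{room, grade} gives {(13, C), (21, C)}.

{(13, C), (21, C)}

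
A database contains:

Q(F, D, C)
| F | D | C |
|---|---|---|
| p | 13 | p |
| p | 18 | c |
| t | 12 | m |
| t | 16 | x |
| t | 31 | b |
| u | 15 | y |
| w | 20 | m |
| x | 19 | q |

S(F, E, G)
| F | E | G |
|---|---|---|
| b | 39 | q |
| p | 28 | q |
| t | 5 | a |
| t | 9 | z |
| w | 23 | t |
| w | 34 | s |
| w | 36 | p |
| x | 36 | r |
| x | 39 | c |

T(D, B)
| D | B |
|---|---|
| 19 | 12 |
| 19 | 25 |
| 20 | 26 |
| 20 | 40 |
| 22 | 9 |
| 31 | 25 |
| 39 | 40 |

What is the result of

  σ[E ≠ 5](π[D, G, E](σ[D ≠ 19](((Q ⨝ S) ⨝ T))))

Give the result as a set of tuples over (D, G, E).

{(20, p, 36), (20, s, 34), (20, t, 23), (31, z, 9)}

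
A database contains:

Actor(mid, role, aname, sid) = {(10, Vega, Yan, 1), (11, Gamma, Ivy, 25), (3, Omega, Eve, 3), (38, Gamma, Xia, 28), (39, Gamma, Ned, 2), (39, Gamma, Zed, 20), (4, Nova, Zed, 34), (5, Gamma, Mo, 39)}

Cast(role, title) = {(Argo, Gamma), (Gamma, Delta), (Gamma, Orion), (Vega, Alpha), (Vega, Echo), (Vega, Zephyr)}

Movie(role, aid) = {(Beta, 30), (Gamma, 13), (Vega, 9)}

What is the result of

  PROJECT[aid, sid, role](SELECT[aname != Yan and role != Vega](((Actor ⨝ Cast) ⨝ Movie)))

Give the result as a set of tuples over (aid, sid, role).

Joining Actor and Cast on role yields {(10, Vega, Yan, 1, Alpha), (10, Vega, Yan, 1, Echo), (10, Vega, Yan, 1, Zephyr), (11, Gamma, Ivy, 25, Delta), (11, Gamma, Ivy, 25, Orion), (38, Gamma, Xia, 28, Delta), (38, Gamma, Xia, 28, Orion), (39, Gamma, Ned, 2, Delta), (39, Gamma, Ned, 2, Orion), (39, Gamma, Zed, 20, Delta), (39, Gamma, Zed, 20, Orion), (5, Gamma, Mo, 39, Delta), (5, Gamma, Mo, 39, Orion)}.
Joining (Actor ⨝ Cast) and Movie on role yields {(10, Vega, Yan, 1, Alpha, 9), (10, Vega, Yan, 1, Echo, 9), (10, Vega, Yan, 1, Zephyr, 9), (11, Gamma, Ivy, 25, Delta, 13), (11, Gamma, Ivy, 25, Orion, 13), (38, Gamma, Xia, 28, Delta, 13), (38, Gamma, Xia, 28, Orion, 13), (39, Gamma, Ned, 2, Delta, 13), (39, Gamma, Ned, 2, Orion, 13), (39, Gamma, Zed, 20, Delta, 13), (39, Gamma, Zed, 20, Orion, 13), (5, Gamma, Mo, 39, Delta, 13), (5, Gamma, Mo, 39, Orion, 13)}.
Filtering on aname != Yan and role != Vega leaves {(11, Gamma, Ivy, 25, Delta, 13), (11, Gamma, Ivy, 25, Orion, 13), (38, Gamma, Xia, 28, Delta, 13), (38, Gamma, Xia, 28, Orion, 13), (39, Gamma, Ned, 2, Delta, 13), (39, Gamma, Ned, 2, Orion, 13), (39, Gamma, Zed, 20, Delta, 13), (39, Gamma, Zed, 20, Orion, 13), (5, Gamma, Mo, 39, Delta, 13), (5, Gamma, Mo, 39, Orion, 13)}.
Projecting to aid, sid, role (5 duplicate(s) eliminated): {(13, 2, Gamma), (13, 20, Gamma), (13, 25, Gamma), (13, 28, Gamma), (13, 39, Gamma)}

{(13, 2, Gamma), (13, 20, Gamma), (13, 25, Gamma), (13, 28, Gamma), (13, 39, Gamma)}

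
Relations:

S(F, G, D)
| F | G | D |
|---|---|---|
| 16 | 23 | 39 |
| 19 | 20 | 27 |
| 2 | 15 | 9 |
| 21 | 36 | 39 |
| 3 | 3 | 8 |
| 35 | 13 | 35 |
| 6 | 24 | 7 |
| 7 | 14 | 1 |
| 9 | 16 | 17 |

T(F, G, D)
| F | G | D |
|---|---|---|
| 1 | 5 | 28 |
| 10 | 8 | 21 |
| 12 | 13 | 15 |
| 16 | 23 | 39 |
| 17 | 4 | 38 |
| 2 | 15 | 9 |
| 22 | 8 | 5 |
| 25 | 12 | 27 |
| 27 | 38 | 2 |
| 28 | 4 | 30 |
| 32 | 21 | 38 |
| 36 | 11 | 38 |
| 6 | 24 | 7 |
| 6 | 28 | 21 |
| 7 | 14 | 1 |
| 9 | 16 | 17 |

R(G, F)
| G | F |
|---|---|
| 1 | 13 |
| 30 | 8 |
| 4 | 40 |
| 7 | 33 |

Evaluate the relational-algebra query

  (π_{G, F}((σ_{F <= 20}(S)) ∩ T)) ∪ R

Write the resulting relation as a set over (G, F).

Apply σ_{F <= 20}; surviving tuples: {(16, 23, 39), (19, 20, 27), (2, 15, 9), (3, 3, 8), (6, 24, 7), (7, 14, 1), (9, 16, 17)}
Set intersection of the two operands is {(16, 23, 39), (2, 15, 9), (6, 24, 7), (7, 14, 1), (9, 16, 17)}.
π_{G, F} gives {(14, 7), (15, 2), (16, 9), (23, 16), (24, 6)}.
Set union of the two operands is {(1, 13), (14, 7), (15, 2), (16, 9), (23, 16), (24, 6), (30, 8), (4, 40), (7, 33)}.

{(1, 13), (14, 7), (15, 2), (16, 9), (23, 16), (24, 6), (30, 8), (4, 40), (7, 33)}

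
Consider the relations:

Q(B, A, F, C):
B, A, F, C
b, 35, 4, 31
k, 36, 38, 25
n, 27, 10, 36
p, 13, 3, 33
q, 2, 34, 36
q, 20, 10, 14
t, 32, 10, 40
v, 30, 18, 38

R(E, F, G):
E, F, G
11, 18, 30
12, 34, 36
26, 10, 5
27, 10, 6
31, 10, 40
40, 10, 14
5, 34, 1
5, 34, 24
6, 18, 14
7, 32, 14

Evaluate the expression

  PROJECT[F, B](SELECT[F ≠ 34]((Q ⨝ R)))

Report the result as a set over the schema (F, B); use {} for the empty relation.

{(10, n), (10, q), (10, t), (18, v)}

Natural join on F: {(n, 27, 10, 36, 26, 5), (n, 27, 10, 36, 27, 6), (n, 27, 10, 36, 31, 40), (n, 27, 10, 36, 40, 14), (q, 2, 34, 36, 12, 36), (q, 2, 34, 36, 5, 1), (q, 2, 34, 36, 5, 24), (q, 20, 10, 14, 26, 5), (q, 20, 10, 14, 27, 6), (q, 20, 10, 14, 31, 40), (q, 20, 10, 14, 40, 14), (t, 32, 10, 40, 26, 5), (t, 32, 10, 40, 27, 6), (t, 32, 10, 40, 31, 40), (t, 32, 10, 40, 40, 14), (v, 30, 18, 38, 11, 30), (v, 30, 18, 38, 6, 14)}
Selection F ≠ 34: {(n, 27, 10, 36, 26, 5), (n, 27, 10, 36, 27, 6), (n, 27, 10, 36, 31, 40), (n, 27, 10, 36, 40, 14), (q, 20, 10, 14, 26, 5), (q, 20, 10, 14, 27, 6), (q, 20, 10, 14, 31, 40), (q, 20, 10, 14, 40, 14), (t, 32, 10, 40, 26, 5), (t, 32, 10, 40, 27, 6), (t, 32, 10, 40, 31, 40), (t, 32, 10, 40, 40, 14), (v, 30, 18, 38, 11, 30), (v, 30, 18, 38, 6, 14)}
π_{F, B} gives {(10, n), (10, q), (10, t), (18, v)} (10 duplicate(s) eliminated).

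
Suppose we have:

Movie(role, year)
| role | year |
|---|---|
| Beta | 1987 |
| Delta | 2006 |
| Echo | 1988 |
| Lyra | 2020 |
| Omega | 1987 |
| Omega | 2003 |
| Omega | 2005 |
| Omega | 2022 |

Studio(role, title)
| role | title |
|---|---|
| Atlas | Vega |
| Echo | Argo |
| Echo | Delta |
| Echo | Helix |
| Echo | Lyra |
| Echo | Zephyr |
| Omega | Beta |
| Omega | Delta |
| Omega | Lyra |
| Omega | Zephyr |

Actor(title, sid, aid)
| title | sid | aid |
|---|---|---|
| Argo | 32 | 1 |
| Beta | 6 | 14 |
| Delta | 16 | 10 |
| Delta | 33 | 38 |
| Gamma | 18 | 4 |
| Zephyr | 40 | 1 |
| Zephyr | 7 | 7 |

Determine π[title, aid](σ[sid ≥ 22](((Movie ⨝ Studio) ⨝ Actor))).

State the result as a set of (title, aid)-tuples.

Movie ⋈ Studio (natural join on role): {(Echo, 1988, Argo), (Echo, 1988, Delta), (Echo, 1988, Helix), (Echo, 1988, Lyra), (Echo, 1988, Zephyr), (Omega, 1987, Beta), (Omega, 1987, Delta), (Omega, 1987, Lyra), (Omega, 1987, Zephyr), (Omega, 2003, Beta), (Omega, 2003, Delta), (Omega, 2003, Lyra), (Omega, 2003, Zephyr), (Omega, 2005, Beta), (Omega, 2005, Delta), (Omega, 2005, Lyra), (Omega, 2005, Zephyr), (Omega, 2022, Beta), (Omega, 2022, Delta), (Omega, 2022, Lyra), (Omega, 2022, Zephyr)}
(Movie ⨝ Studio) ⋈ Actor (natural join on title): {(Echo, 1988, Argo, 32, 1), (Echo, 1988, Delta, 16, 10), (Echo, 1988, Delta, 33, 38), (Echo, 1988, Zephyr, 40, 1), (Echo, 1988, Zephyr, 7, 7), (Omega, 1987, Beta, 6, 14), (Omega, 1987, Delta, 16, 10), (Omega, 1987, Delta, 33, 38), (Omega, 1987, Zephyr, 40, 1), (Omega, 1987, Zephyr, 7, 7), (Omega, 2003, Beta, 6, 14), (Omega, 2003, Delta, 16, 10), (Omega, 2003, Delta, 33, 38), (Omega, 2003, Zephyr, 40, 1), (Omega, 2003, Zephyr, 7, 7), (Omega, 2005, Beta, 6, 14), (Omega, 2005, Delta, 16, 10), (Omega, 2005, Delta, 33, 38), (Omega, 2005, Zephyr, 40, 1), (Omega, 2005, Zephyr, 7, 7), (Omega, 2022, Beta, 6, 14), (Omega, 2022, Delta, 16, 10), (Omega, 2022, Delta, 33, 38), (Omega, 2022, Zephyr, 40, 1), (Omega, 2022, Zephyr, 7, 7)}
Apply σ_{sid ≥ 22}; surviving tuples: {(Echo, 1988, Argo, 32, 1), (Echo, 1988, Delta, 33, 38), (Echo, 1988, Zephyr, 40, 1), (Omega, 1987, Delta, 33, 38), (Omega, 1987, Zephyr, 40, 1), (Omega, 2003, Delta, 33, 38), (Omega, 2003, Zephyr, 40, 1), (Omega, 2005, Delta, 33, 38), (Omega, 2005, Zephyr, 40, 1), (Omega, 2022, Delta, 33, 38), (Omega, 2022, Zephyr, 40, 1)}
π[title, aid]: project onto (title, aid) (8 duplicate(s) eliminated) → {(Argo, 1), (Delta, 38), (Zephyr, 1)}

{(Argo, 1), (Delta, 38), (Zephyr, 1)}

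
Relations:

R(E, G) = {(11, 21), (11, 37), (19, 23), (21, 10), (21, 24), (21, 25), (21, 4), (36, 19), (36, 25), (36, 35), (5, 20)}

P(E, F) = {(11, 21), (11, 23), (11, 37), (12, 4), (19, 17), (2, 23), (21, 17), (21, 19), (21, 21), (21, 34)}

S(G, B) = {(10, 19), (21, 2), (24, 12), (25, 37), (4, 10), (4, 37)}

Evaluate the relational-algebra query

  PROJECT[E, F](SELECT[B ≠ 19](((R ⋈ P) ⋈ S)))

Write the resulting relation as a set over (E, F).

Joining R and P on E yields {(11, 21, 21), (11, 21, 23), (11, 21, 37), (11, 37, 21), (11, 37, 23), (11, 37, 37), (19, 23, 17), (21, 10, 17), (21, 10, 19), (21, 10, 21), (21, 10, 34), (21, 24, 17), (21, 24, 19), (21, 24, 21), (21, 24, 34), (21, 25, 17), (21, 25, 19), (21, 25, 21), (21, 25, 34), (21, 4, 17), (21, 4, 19), (21, 4, 21), (21, 4, 34)}.
Joining (R ⋈ P) and S on G yields {(11, 21, 21, 2), (11, 21, 23, 2), (11, 21, 37, 2), (21, 10, 17, 19), (21, 10, 19, 19), (21, 10, 21, 19), (21, 10, 34, 19), (21, 24, 17, 12), (21, 24, 19, 12), (21, 24, 21, 12), (21, 24, 34, 12), (21, 25, 17, 37), (21, 25, 19, 37), (21, 25, 21, 37), (21, 25, 34, 37), (21, 4, 17, 10), (21, 4, 17, 37), (21, 4, 19, 10), (21, 4, 19, 37), (21, 4, 21, 10), (21, 4, 21, 37), (21, 4, 34, 10), (21, 4, 34, 37)}.
Filtering on B ≠ 19 leaves {(11, 21, 21, 2), (11, 21, 23, 2), (11, 21, 37, 2), (21, 24, 17, 12), (21, 24, 19, 12), (21, 24, 21, 12), (21, 24, 34, 12), (21, 25, 17, 37), (21, 25, 19, 37), (21, 25, 21, 37), (21, 25, 34, 37), (21, 4, 17, 10), (21, 4, 17, 37), (21, 4, 19, 10), (21, 4, 19, 37), (21, 4, 21, 10), (21, 4, 21, 37), (21, 4, 34, 10), (21, 4, 34, 37)}.
Projecting to E, F (12 duplicate(s) eliminated): {(11, 21), (11, 23), (11, 37), (21, 17), (21, 19), (21, 21), (21, 34)}

{(11, 21), (11, 23), (11, 37), (21, 17), (21, 19), (21, 21), (21, 34)}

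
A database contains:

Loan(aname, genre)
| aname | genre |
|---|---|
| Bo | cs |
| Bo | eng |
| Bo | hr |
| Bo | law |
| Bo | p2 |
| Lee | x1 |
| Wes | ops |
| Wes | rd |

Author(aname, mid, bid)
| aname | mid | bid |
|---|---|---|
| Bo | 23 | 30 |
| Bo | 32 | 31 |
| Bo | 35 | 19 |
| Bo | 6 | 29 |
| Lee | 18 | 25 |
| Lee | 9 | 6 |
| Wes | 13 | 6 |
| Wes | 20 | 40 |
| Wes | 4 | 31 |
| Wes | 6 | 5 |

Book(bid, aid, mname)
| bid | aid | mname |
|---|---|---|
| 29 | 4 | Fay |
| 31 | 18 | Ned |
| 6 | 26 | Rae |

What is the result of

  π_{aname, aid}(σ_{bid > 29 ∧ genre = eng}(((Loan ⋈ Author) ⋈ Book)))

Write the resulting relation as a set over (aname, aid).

Natural join on aname: {(Bo, cs, 23, 30), (Bo, cs, 32, 31), (Bo, cs, 35, 19), (Bo, cs, 6, 29), (Bo, eng, 23, 30), (Bo, eng, 32, 31), (Bo, eng, 35, 19), (Bo, eng, 6, 29), (Bo, hr, 23, 30), (Bo, hr, 32, 31), (Bo, hr, 35, 19), (Bo, hr, 6, 29), (Bo, law, 23, 30), (Bo, law, 32, 31), (Bo, law, 35, 19), (Bo, law, 6, 29), (Bo, p2, 23, 30), (Bo, p2, 32, 31), (Bo, p2, 35, 19), (Bo, p2, 6, 29), (Lee, x1, 18, 25), (Lee, x1, 9, 6), (Wes, ops, 13, 6), (Wes, ops, 20, 40), (Wes, ops, 4, 31), (Wes, ops, 6, 5), (Wes, rd, 13, 6), (Wes, rd, 20, 40), (Wes, rd, 4, 31), (Wes, rd, 6, 5)}
Natural join on bid: {(Bo, cs, 32, 31, 18, Ned), (Bo, cs, 6, 29, 4, Fay), (Bo, eng, 32, 31, 18, Ned), (Bo, eng, 6, 29, 4, Fay), (Bo, hr, 32, 31, 18, Ned), (Bo, hr, 6, 29, 4, Fay), (Bo, law, 32, 31, 18, Ned), (Bo, law, 6, 29, 4, Fay), (Bo, p2, 32, 31, 18, Ned), (Bo, p2, 6, 29, 4, Fay), (Lee, x1, 9, 6, 26, Rae), (Wes, ops, 13, 6, 26, Rae), (Wes, ops, 4, 31, 18, Ned), (Wes, rd, 13, 6, 26, Rae), (Wes, rd, 4, 31, 18, Ned)}
Apply σ_{bid > 29 ∧ genre = eng}; surviving tuples: {(Bo, eng, 32, 31, 18, Ned)}
π[aname, aid]: project onto (aname, aid) → {(Bo, 18)}

{(Bo, 18)}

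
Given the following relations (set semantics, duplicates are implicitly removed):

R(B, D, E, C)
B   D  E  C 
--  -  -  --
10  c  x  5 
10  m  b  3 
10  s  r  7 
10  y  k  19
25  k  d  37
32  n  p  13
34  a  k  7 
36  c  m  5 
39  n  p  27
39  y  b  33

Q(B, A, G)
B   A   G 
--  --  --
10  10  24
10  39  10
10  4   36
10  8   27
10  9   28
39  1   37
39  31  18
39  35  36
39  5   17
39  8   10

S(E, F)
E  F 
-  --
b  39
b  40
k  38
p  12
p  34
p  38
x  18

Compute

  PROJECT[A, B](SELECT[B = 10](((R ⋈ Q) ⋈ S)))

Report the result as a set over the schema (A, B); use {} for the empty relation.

Natural join on B: {(10, c, x, 5, 10, 24), (10, c, x, 5, 39, 10), (10, c, x, 5, 4, 36), (10, c, x, 5, 8, 27), (10, c, x, 5, 9, 28), (10, m, b, 3, 10, 24), (10, m, b, 3, 39, 10), (10, m, b, 3, 4, 36), (10, m, b, 3, 8, 27), (10, m, b, 3, 9, 28), (10, s, r, 7, 10, 24), (10, s, r, 7, 39, 10), (10, s, r, 7, 4, 36), (10, s, r, 7, 8, 27), (10, s, r, 7, 9, 28), (10, y, k, 19, 10, 24), (10, y, k, 19, 39, 10), (10, y, k, 19, 4, 36), (10, y, k, 19, 8, 27), (10, y, k, 19, 9, 28), (39, n, p, 27, 1, 37), (39, n, p, 27, 31, 18), (39, n, p, 27, 35, 36), (39, n, p, 27, 5, 17), (39, n, p, 27, 8, 10), (39, y, b, 33, 1, 37), (39, y, b, 33, 31, 18), (39, y, b, 33, 35, 36), (39, y, b, 33, 5, 17), (39, y, b, 33, 8, 10)}
Natural join on E: {(10, c, x, 5, 10, 24, 18), (10, c, x, 5, 39, 10, 18), (10, c, x, 5, 4, 36, 18), (10, c, x, 5, 8, 27, 18), (10, c, x, 5, 9, 28, 18), (10, m, b, 3, 10, 24, 39), (10, m, b, 3, 10, 24, 40), (10, m, b, 3, 39, 10, 39), (10, m, b, 3, 39, 10, 40), (10, m, b, 3, 4, 36, 39), (10, m, b, 3, 4, 36, 40), (10, m, b, 3, 8, 27, 39), (10, m, b, 3, 8, 27, 40), (10, m, b, 3, 9, 28, 39), (10, m, b, 3, 9, 28, 40), (10, y, k, 19, 10, 24, 38), (10, y, k, 19, 39, 10, 38), (10, y, k, 19, 4, 36, 38), (10, y, k, 19, 8, 27, 38), (10, y, k, 19, 9, 28, 38), (39, n, p, 27, 1, 37, 12), (39, n, p, 27, 1, 37, 34), (39, n, p, 27, 1, 37, 38), (39, n, p, 27, 31, 18, 12), (39, n, p, 27, 31, 18, 34), (39, n, p, 27, 31, 18, 38), (39, n, p, 27, 35, 36, 12), (39, n, p, 27, 35, 36, 34), (39, n, p, 27, 35, 36, 38), (39, n, p, 27, 5, 17, 12), (39, n, p, 27, 5, 17, 34), (39, n, p, 27, 5, 17, 38), (39, n, p, 27, 8, 10, 12), (39, n, p, 27, 8, 10, 34), (39, n, p, 27, 8, 10, 38), (39, y, b, 33, 1, 37, 39), (39, y, b, 33, 1, 37, 40), (39, y, b, 33, 31, 18, 39), (39, y, b, 33, 31, 18, 40), (39, y, b, 33, 35, 36, 39), (39, y, b, 33, 35, 36, 40), (39, y, b, 33, 5, 17, 39), (39, y, b, 33, 5, 17, 40), (39, y, b, 33, 8, 10, 39), (39, y, b, 33, 8, 10, 40)}
σ[B = 10]: keep tuples satisfying B = 10 → {(10, c, x, 5, 10, 24, 18), (10, c, x, 5, 39, 10, 18), (10, c, x, 5, 4, 36, 18), (10, c, x, 5, 8, 27, 18), (10, c, x, 5, 9, 28, 18), (10, m, b, 3, 10, 24, 39), (10, m, b, 3, 10, 24, 40), (10, m, b, 3, 39, 10, 39), (10, m, b, 3, 39, 10, 40), (10, m, b, 3, 4, 36, 39), (10, m, b, 3, 4, 36, 40), (10, m, b, 3, 8, 27, 39), (10, m, b, 3, 8, 27, 40), (10, m, b, 3, 9, 28, 39), (10, m, b, 3, 9, 28, 40), (10, y, k, 19, 10, 24, 38), (10, y, k, 19, 39, 10, 38), (10, y, k, 19, 4, 36, 38), (10, y, k, 19, 8, 27, 38), (10, y, k, 19, 9, 28, 38)}
π_{A, B} gives {(10, 10), (39, 10), (4, 10), (8, 10), (9, 10)} (15 duplicate(s) eliminated).

{(10, 10), (39, 10), (4, 10), (8, 10), (9, 10)}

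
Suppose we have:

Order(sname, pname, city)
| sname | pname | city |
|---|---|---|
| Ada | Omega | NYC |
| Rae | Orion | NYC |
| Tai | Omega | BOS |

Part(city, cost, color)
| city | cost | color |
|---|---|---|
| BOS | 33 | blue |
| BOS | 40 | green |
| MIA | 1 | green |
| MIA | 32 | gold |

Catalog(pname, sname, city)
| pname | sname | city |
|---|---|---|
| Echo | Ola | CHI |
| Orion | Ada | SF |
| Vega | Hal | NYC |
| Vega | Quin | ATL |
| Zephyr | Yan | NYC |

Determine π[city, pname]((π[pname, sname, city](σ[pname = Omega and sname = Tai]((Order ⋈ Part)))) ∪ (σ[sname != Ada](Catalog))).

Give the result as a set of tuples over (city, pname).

{(ATL, Vega), (BOS, Omega), (CHI, Echo), (NYC, Vega), (NYC, Zephyr)}

Joining Order and Part on city yields {(Tai, Omega, BOS, 33, blue), (Tai, Omega, BOS, 40, green)}.
σ[pname = Omega and sname = Tai]: keep tuples satisfying pname = Omega and sname = Tai → {(Tai, Omega, BOS, 33, blue), (Tai, Omega, BOS, 40, green)}
Projecting to pname, sname, city (1 duplicate(s) eliminated): {(Omega, Tai, BOS)}
σ[sname != Ada]: keep tuples satisfying sname != Ada → {(Echo, Ola, CHI), (Vega, Hal, NYC), (Vega, Quin, ATL), (Zephyr, Yan, NYC)}
Union: {(Omega, Tai, BOS)} with {(Echo, Ola, CHI), (Vega, Hal, NYC), (Vega, Quin, ATL), (Zephyr, Yan, NYC)} → {(Echo, Ola, CHI), (Omega, Tai, BOS), (Vega, Hal, NYC), (Vega, Quin, ATL), (Zephyr, Yan, NYC)}
Projecting to city, pname: {(ATL, Vega), (BOS, Omega), (CHI, Echo), (NYC, Vega), (NYC, Zephyr)}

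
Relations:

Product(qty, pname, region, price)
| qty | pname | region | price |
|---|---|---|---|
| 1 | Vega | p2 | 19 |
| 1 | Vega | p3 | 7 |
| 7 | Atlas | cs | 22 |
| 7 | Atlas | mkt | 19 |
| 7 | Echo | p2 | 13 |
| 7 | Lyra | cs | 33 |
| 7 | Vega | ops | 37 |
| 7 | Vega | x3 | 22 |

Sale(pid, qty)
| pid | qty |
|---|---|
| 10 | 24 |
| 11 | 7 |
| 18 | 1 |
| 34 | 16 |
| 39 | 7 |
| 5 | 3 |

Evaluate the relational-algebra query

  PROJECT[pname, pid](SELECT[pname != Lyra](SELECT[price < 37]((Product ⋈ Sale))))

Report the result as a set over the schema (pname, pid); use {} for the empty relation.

{(Atlas, 11), (Atlas, 39), (Echo, 11), (Echo, 39), (Vega, 11), (Vega, 18), (Vega, 39)}

Joining Product and Sale on qty yields {(1, Vega, p2, 19, 18), (1, Vega, p3, 7, 18), (7, Atlas, cs, 22, 11), (7, Atlas, cs, 22, 39), (7, Atlas, mkt, 19, 11), (7, Atlas, mkt, 19, 39), (7, Echo, p2, 13, 11), (7, Echo, p2, 13, 39), (7, Lyra, cs, 33, 11), (7, Lyra, cs, 33, 39), (7, Vega, ops, 37, 11), (7, Vega, ops, 37, 39), (7, Vega, x3, 22, 11), (7, Vega, x3, 22, 39)}.
Apply σ_{price < 37}; surviving tuples: {(1, Vega, p2, 19, 18), (1, Vega, p3, 7, 18), (7, Atlas, cs, 22, 11), (7, Atlas, cs, 22, 39), (7, Atlas, mkt, 19, 11), (7, Atlas, mkt, 19, 39), (7, Echo, p2, 13, 11), (7, Echo, p2, 13, 39), (7, Lyra, cs, 33, 11), (7, Lyra, cs, 33, 39), (7, Vega, x3, 22, 11), (7, Vega, x3, 22, 39)}
Apply σ_{pname != Lyra}; surviving tuples: {(1, Vega, p2, 19, 18), (1, Vega, p3, 7, 18), (7, Atlas, cs, 22, 11), (7, Atlas, cs, 22, 39), (7, Atlas, mkt, 19, 11), (7, Atlas, mkt, 19, 39), (7, Echo, p2, 13, 11), (7, Echo, p2, 13, 39), (7, Vega, x3, 22, 11), (7, Vega, x3, 22, 39)}
Keep only column(s) pname, pid (3 duplicate(s) eliminated): {(Atlas, 11), (Atlas, 39), (Echo, 11), (Echo, 39), (Vega, 11), (Vega, 18), (Vega, 39)}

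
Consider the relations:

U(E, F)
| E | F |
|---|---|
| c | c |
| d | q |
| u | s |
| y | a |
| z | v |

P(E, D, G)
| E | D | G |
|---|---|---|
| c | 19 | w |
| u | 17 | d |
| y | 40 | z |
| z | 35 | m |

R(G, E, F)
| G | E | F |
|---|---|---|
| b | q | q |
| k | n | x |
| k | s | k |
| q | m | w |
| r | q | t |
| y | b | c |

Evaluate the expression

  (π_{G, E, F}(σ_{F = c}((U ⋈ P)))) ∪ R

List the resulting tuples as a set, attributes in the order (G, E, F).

{(b, q, q), (k, n, x), (k, s, k), (q, m, w), (r, q, t), (w, c, c), (y, b, c)}

Joining U and P on E yields {(c, c, 19, w), (u, s, 17, d), (y, a, 40, z), (z, v, 35, m)}.
Filtering on F = c leaves {(c, c, 19, w)}.
π[G, E, F]: project onto (G, E, F) → {(w, c, c)}
Taking the union: {(b, q, q), (k, n, x), (k, s, k), (q, m, w), (r, q, t), (w, c, c), (y, b, c)}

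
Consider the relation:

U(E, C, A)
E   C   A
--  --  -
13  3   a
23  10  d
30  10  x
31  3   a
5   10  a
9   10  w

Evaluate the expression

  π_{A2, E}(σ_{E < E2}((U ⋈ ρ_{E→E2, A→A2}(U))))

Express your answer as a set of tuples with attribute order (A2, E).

{(a, 13), (d, 5), (d, 9), (w, 5), (x, 23), (x, 5), (x, 9)}

ρ[E→E2, A→A2]: schema becomes (E2, C, A2); tuples unchanged.
U ⋈ ρ_{E→E2, A→A2}(U) (natural join on C): {(13, 3, a, 13, a), (13, 3, a, 31, a), (23, 10, d, 23, d), (23, 10, d, 30, x), (23, 10, d, 5, a), (23, 10, d, 9, w), (30, 10, x, 23, d), (30, 10, x, 30, x), (30, 10, x, 5, a), (30, 10, x, 9, w), (31, 3, a, 13, a), (31, 3, a, 31, a), (5, 10, a, 23, d), (5, 10, a, 30, x), (5, 10, a, 5, a), (5, 10, a, 9, w), (9, 10, w, 23, d), (9, 10, w, 30, x), (9, 10, w, 5, a), (9, 10, w, 9, w)}
Selection E < E2: {(13, 3, a, 31, a), (23, 10, d, 30, x), (5, 10, a, 23, d), (5, 10, a, 30, x), (5, 10, a, 9, w), (9, 10, w, 23, d), (9, 10, w, 30, x)}
Projecting to A2, E: {(a, 13), (d, 5), (d, 9), (w, 5), (x, 23), (x, 5), (x, 9)}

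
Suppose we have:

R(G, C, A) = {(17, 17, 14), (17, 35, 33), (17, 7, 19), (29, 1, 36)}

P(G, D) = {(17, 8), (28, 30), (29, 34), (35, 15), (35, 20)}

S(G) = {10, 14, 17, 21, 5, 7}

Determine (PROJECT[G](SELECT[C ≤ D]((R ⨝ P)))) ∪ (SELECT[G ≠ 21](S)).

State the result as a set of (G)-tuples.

{10, 14, 17, 29, 5, 7}

R ⋈ P (natural join on G): {(17, 17, 14, 8), (17, 35, 33, 8), (17, 7, 19, 8), (29, 1, 36, 34)}
Filtering on C ≤ D leaves {(17, 7, 19, 8), (29, 1, 36, 34)}.
π_{G} gives {17, 29}.
Filtering on G ≠ 21 leaves {10, 14, 17, 5, 7}.
Union: {17, 29} with {10, 14, 17, 5, 7} → {10, 14, 17, 29, 5, 7}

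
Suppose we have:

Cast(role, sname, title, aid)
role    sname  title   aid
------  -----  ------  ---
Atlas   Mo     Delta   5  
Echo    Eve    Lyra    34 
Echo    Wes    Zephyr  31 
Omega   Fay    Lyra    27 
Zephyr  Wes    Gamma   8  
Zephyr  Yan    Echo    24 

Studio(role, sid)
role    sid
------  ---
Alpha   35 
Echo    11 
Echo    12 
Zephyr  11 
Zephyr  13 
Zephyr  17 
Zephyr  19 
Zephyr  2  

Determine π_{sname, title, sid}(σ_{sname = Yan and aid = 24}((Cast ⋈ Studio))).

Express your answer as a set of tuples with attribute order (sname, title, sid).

{(Yan, Echo, 11), (Yan, Echo, 13), (Yan, Echo, 17), (Yan, Echo, 19), (Yan, Echo, 2)}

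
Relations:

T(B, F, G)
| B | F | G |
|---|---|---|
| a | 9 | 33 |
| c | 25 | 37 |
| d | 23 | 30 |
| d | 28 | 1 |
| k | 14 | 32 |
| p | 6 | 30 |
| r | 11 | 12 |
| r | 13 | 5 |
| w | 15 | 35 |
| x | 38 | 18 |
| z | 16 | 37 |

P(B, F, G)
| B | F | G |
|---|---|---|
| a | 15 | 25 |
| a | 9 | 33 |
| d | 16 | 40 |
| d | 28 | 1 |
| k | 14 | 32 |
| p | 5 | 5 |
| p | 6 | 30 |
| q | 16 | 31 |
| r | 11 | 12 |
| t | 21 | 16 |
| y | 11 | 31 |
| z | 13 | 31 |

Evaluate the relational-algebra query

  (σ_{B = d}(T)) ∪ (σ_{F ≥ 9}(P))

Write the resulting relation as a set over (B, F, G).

Apply σ_{B = d}; surviving tuples: {(d, 23, 30), (d, 28, 1)}
Apply σ_{F ≥ 9}; surviving tuples: {(a, 15, 25), (a, 9, 33), (d, 16, 40), (d, 28, 1), (k, 14, 32), (q, 16, 31), (r, 11, 12), (t, 21, 16), (y, 11, 31), (z, 13, 31)}
Set union of the two operands is {(a, 15, 25), (a, 9, 33), (d, 16, 40), (d, 23, 30), (d, 28, 1), (k, 14, 32), (q, 16, 31), (r, 11, 12), (t, 21, 16), (y, 11, 31), (z, 13, 31)}.

{(a, 15, 25), (a, 9, 33), (d, 16, 40), (d, 23, 30), (d, 28, 1), (k, 14, 32), (q, 16, 31), (r, 11, 12), (t, 21, 16), (y, 11, 31), (z, 13, 31)}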